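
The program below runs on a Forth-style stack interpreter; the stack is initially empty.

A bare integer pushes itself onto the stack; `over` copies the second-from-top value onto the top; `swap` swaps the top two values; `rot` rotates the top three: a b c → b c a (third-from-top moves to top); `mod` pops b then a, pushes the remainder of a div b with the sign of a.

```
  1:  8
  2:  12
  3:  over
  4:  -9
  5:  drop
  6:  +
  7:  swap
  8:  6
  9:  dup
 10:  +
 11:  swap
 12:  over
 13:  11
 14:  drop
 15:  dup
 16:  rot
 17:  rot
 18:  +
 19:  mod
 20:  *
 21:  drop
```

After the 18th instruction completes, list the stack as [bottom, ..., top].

[20, 12, 12, 20]

8    : [8]
12   : [8, 12]
over : [8, 12, 8]
-9   : [8, 12, 8, -9]
drop : [8, 12, 8]
+    : [8, 20]
swap : [20, 8]
6    : [20, 8, 6]
dup  : [20, 8, 6, 6]
+    : [20, 8, 12]
swap : [20, 12, 8]
over : [20, 12, 8, 12]
11   : [20, 12, 8, 12, 11]
drop : [20, 12, 8, 12]
dup  : [20, 12, 8, 12, 12]
rot  : [20, 12, 12, 12, 8]
rot  : [20, 12, 12, 8, 12]
+    : [20, 12, 12, 20]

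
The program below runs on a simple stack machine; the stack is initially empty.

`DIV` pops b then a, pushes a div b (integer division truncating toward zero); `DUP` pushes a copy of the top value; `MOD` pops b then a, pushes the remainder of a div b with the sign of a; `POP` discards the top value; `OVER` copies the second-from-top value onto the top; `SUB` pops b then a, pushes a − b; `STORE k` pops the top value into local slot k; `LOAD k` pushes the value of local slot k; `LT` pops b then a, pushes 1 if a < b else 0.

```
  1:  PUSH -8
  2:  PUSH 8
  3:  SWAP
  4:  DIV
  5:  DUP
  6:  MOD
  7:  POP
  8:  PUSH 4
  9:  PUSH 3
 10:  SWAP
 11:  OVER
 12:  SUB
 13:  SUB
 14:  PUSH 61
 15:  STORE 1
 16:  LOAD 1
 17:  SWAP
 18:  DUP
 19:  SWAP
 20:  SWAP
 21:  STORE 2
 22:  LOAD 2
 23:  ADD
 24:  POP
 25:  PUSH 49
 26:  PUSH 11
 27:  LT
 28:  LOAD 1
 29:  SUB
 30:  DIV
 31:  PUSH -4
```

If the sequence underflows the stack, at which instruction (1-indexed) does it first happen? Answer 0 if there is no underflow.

PUSH -8  -8
PUSH 8   -8 8
SWAP     8 -8
DIV      -1
DUP      -1 -1
MOD      0
POP      (empty)
PUSH 4   4
PUSH 3   4 3
SWAP     3 4
OVER     3 4 3
SUB      3 1
SUB      2
PUSH 61  2 61
STORE 1  2
LOAD 1   2 61
SWAP     61 2
DUP      61 2 2
SWAP     61 2 2
SWAP     61 2 2
STORE 2  61 2
LOAD 2   61 2 2
ADD      61 4
POP      61
PUSH 49  61 49
PUSH 11  61 49 11
LT       61 0
LOAD 1   61 0 61
SUB      61 -61
DIV      -1
PUSH -4  -1 -4

0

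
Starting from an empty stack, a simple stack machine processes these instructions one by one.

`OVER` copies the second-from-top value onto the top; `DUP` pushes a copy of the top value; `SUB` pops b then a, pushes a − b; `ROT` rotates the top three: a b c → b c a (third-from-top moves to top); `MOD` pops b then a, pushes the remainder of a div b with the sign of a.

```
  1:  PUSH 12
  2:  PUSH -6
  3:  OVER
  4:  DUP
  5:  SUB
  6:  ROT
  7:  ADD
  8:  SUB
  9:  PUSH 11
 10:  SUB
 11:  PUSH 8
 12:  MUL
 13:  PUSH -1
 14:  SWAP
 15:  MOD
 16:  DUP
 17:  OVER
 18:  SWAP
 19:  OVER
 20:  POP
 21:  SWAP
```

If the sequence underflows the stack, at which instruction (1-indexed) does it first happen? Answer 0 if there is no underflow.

0

PUSH 12 → [12]
PUSH -6 → [12, -6]
OVER    → [12, -6, 12]
DUP     → [12, -6, 12, 12]
SUB     → [12, -6, 0]
ROT     → [-6, 0, 12]
ADD     → [-6, 12]
SUB     → [-18]
PUSH 11 → [-18, 11]
SUB     → [-29]
PUSH 8  → [-29, 8]
MUL     → [-232]
PUSH -1 → [-232, -1]
SWAP    → [-1, -232]
MOD     → [-1]
DUP     → [-1, -1]
OVER    → [-1, -1, -1]
SWAP    → [-1, -1, -1]
OVER    → [-1, -1, -1, -1]
POP     → [-1, -1, -1]
SWAP    → [-1, -1, -1]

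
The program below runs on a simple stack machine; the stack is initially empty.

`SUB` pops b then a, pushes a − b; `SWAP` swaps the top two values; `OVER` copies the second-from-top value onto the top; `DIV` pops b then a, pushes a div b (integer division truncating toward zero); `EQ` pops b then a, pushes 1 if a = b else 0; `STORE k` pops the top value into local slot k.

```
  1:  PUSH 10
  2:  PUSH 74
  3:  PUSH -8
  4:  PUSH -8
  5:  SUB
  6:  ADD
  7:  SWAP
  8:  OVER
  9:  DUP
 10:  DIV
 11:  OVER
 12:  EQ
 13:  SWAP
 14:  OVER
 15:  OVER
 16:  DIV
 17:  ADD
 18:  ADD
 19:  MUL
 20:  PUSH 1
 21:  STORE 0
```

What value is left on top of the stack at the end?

740

PUSH 10  10
PUSH 74  10 74
PUSH -8  10 74 -8
PUSH -8  10 74 -8 -8
SUB      10 74 0
ADD      10 74
SWAP     74 10
OVER     74 10 74
DUP      74 10 74 74
DIV      74 10 1
OVER     74 10 1 10
EQ       74 10 0
SWAP     74 0 10
OVER     74 0 10 0
OVER     74 0 10 0 10
DIV      74 0 10 0
ADD      74 0 10
ADD      74 10
MUL      740
PUSH 1   740 1
STORE 0  740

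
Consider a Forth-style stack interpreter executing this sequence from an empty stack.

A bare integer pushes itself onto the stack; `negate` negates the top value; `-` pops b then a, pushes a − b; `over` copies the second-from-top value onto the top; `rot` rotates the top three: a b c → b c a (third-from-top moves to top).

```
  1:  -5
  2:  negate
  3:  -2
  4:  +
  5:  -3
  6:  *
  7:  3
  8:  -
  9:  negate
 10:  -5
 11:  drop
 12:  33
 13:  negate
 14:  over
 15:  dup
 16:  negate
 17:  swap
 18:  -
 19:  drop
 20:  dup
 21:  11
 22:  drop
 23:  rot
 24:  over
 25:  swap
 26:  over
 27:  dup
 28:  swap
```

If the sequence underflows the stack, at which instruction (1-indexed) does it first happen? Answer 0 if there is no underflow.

0

-5     -> -5
negate -> 5
-2     -> 5 -2
+      -> 3
-3     -> 3 -3
*      -> -9
3      -> -9 3
-      -> -12
negate -> 12
-5     -> 12 -5
drop   -> 12
33     -> 12 33
negate -> 12 -33
over   -> 12 -33 12
dup    -> 12 -33 12 12
negate -> 12 -33 12 -12
swap   -> 12 -33 -12 12
-      -> 12 -33 -24
drop   -> 12 -33
dup    -> 12 -33 -33
11     -> 12 -33 -33 11
drop   -> 12 -33 -33
rot    -> -33 -33 12
over   -> -33 -33 12 -33
swap   -> -33 -33 -33 12
over   -> -33 -33 -33 12 -33
dup    -> -33 -33 -33 12 -33 -33
swap   -> -33 -33 -33 12 -33 -33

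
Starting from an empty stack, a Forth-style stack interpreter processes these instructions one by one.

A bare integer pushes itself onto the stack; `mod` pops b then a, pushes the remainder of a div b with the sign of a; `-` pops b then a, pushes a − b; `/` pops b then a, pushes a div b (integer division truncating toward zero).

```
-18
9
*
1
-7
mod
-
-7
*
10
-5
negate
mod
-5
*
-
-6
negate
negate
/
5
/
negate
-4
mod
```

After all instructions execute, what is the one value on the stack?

-18     [-18]
9       [-18, 9]
*       [-162]
1       [-162, 1]
-7      [-162, 1, -7]
mod     [-162, 1]
-       [-163]
-7      [-163, -7]
*       [1141]
10      [1141, 10]
-5      [1141, 10, -5]
negate  [1141, 10, 5]
mod     [1141, 0]
-5      [1141, 0, -5]
*       [1141, 0]
-       [1141]
-6      [1141, -6]
negate  [1141, 6]
negate  [1141, -6]
/       [-190]
5       [-190, 5]
/       [-38]
negate  [38]
-4      [38, -4]
mod     [2]

2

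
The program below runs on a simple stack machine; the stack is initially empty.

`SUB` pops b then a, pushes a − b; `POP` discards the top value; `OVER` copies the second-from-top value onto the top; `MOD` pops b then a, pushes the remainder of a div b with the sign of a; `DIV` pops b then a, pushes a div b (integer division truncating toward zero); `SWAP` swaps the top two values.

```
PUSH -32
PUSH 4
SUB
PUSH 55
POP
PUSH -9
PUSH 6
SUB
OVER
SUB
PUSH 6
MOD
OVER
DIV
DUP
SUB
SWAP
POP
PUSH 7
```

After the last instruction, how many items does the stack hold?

PUSH -32 -> -32
PUSH 4   -> -32 4
SUB      -> -36
PUSH 55  -> -36 55
POP      -> -36
PUSH -9  -> -36 -9
PUSH 6   -> -36 -9 6
SUB      -> -36 -15
OVER     -> -36 -15 -36
SUB      -> -36 21
PUSH 6   -> -36 21 6
MOD      -> -36 3
OVER     -> -36 3 -36
DIV      -> -36 0
DUP      -> -36 0 0
SUB      -> -36 0
SWAP     -> 0 -36
POP      -> 0
PUSH 7   -> 0 7

2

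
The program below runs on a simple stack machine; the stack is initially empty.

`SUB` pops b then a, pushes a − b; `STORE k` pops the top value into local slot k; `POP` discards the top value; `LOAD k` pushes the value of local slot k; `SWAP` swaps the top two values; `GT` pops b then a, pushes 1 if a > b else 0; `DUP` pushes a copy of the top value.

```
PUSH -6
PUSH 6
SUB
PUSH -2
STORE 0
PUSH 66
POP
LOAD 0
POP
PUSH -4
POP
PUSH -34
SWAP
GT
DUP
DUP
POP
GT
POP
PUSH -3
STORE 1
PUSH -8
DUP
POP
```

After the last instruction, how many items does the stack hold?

PUSH -6  -> [-6]
PUSH 6   -> [-6, 6]
SUB      -> [-12]
PUSH -2  -> [-12, -2]
STORE 0  -> [-12]
PUSH 66  -> [-12, 66]
POP      -> [-12]
LOAD 0   -> [-12, -2]
POP      -> [-12]
PUSH -4  -> [-12, -4]
POP      -> [-12]
PUSH -34 -> [-12, -34]
SWAP     -> [-34, -12]
GT       -> [0]
DUP      -> [0, 0]
DUP      -> [0, 0, 0]
POP      -> [0, 0]
GT       -> [0]
POP      -> []
PUSH -3  -> [-3]
STORE 1  -> []
PUSH -8  -> [-8]
DUP      -> [-8, -8]
POP      -> [-8]

1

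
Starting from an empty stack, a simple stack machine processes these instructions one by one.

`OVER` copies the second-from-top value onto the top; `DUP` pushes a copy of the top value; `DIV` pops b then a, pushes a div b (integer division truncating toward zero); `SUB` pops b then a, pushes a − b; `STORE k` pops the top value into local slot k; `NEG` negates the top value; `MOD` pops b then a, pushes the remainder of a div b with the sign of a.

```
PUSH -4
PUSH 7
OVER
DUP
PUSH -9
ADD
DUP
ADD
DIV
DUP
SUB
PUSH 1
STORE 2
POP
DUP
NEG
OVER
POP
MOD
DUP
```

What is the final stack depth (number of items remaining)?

3

PUSH -4  -4
PUSH 7   -4 7
OVER     -4 7 -4
DUP      -4 7 -4 -4
PUSH -9  -4 7 -4 -4 -9
ADD      -4 7 -4 -13
DUP      -4 7 -4 -13 -13
ADD      -4 7 -4 -26
DIV      -4 7 0
DUP      -4 7 0 0
SUB      -4 7 0
PUSH 1   -4 7 0 1
STORE 2  -4 7 0
POP      -4 7
DUP      -4 7 7
NEG      -4 7 -7
OVER     -4 7 -7 7
POP      -4 7 -7
MOD      -4 0
DUP      -4 0 0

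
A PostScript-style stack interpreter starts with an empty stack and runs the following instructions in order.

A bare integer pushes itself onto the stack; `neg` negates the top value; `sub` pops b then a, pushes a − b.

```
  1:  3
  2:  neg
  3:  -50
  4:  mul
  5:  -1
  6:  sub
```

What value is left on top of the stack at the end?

151

3   : 3
neg : -3
-50 : -3 -50
mul : 150
-1  : 150 -1
sub : 151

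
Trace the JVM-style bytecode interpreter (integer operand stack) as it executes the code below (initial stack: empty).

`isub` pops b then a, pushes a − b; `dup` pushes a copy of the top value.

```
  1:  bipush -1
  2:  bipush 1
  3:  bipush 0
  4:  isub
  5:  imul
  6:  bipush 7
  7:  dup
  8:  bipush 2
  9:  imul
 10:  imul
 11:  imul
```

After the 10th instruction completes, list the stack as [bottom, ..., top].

bipush -1  -1
bipush 1   -1 1
bipush 0   -1 1 0
isub       -1 1
imul       -1
bipush 7   -1 7
dup        -1 7 7
bipush 2   -1 7 7 2
imul       -1 7 14
imul       -1 98

[-1, 98]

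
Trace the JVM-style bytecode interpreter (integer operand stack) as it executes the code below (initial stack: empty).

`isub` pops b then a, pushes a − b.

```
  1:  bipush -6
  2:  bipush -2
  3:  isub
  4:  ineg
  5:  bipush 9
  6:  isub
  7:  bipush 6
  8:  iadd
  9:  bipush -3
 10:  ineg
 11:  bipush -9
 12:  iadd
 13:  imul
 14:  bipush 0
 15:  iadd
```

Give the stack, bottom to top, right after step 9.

[1, -3]

bipush -6 -> [-6]
bipush -2 -> [-6, -2]
isub      -> [-4]
ineg      -> [4]
bipush 9  -> [4, 9]
isub      -> [-5]
bipush 6  -> [-5, 6]
iadd      -> [1]
bipush -3 -> [1, -3]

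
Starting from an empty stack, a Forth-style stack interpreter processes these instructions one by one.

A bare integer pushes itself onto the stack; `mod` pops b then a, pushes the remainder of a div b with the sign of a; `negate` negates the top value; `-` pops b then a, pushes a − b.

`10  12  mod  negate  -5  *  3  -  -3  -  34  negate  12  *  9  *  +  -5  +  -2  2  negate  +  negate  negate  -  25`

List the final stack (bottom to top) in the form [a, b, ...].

[-3623, 25]

10     : 10
12     : 10 12
mod    : 10
negate : -10
-5     : -10 -5
*      : 50
3      : 50 3
-      : 47
-3     : 47 -3
-      : 50
34     : 50 34
negate : 50 -34
12     : 50 -34 12
*      : 50 -408
9      : 50 -408 9
*      : 50 -3672
+      : -3622
-5     : -3622 -5
+      : -3627
-2     : -3627 -2
2      : -3627 -2 2
negate : -3627 -2 -2
+      : -3627 -4
negate : -3627 4
negate : -3627 -4
-      : -3623
25     : -3623 25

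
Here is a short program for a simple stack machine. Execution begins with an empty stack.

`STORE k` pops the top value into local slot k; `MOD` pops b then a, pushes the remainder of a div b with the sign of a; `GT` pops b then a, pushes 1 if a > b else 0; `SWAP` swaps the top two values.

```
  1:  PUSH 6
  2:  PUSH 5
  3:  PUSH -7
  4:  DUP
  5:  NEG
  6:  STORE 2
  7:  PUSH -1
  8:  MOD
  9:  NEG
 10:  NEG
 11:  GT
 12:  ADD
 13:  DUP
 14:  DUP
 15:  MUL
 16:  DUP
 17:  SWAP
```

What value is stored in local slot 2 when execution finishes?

PUSH 6  -> 6
PUSH 5  -> 6 5
PUSH -7 -> 6 5 -7
DUP     -> 6 5 -7 -7
NEG     -> 6 5 -7 7
STORE 2 -> 6 5 -7
PUSH -1 -> 6 5 -7 -1
MOD     -> 6 5 0
NEG     -> 6 5 0
NEG     -> 6 5 0
GT      -> 6 1
ADD     -> 7
DUP     -> 7 7
DUP     -> 7 7 7
MUL     -> 7 49
DUP     -> 7 49 49
SWAP    -> 7 49 49

7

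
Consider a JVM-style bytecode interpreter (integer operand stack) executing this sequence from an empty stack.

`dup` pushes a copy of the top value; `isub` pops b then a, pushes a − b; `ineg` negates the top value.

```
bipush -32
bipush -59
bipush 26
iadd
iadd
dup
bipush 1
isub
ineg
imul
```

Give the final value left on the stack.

-4290

bipush -32 -> [-32]
bipush -59 -> [-32, -59]
bipush 26  -> [-32, -59, 26]
iadd       -> [-32, -33]
iadd       -> [-65]
dup        -> [-65, -65]
bipush 1   -> [-65, -65, 1]
isub       -> [-65, -66]
ineg       -> [-65, 66]
imul       -> [-4290]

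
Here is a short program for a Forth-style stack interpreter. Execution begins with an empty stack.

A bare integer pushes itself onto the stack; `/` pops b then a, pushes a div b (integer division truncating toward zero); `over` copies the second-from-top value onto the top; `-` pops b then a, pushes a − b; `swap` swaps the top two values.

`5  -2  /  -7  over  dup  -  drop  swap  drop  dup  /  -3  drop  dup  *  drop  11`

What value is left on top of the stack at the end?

11

5    : 5
-2   : 5 -2
/    : -2
-7   : -2 -7
over : -2 -7 -2
dup  : -2 -7 -2 -2
-    : -2 -7 0
drop : -2 -7
swap : -7 -2
drop : -7
dup  : -7 -7
/    : 1
-3   : 1 -3
drop : 1
dup  : 1 1
*    : 1
drop : (empty)
11   : 11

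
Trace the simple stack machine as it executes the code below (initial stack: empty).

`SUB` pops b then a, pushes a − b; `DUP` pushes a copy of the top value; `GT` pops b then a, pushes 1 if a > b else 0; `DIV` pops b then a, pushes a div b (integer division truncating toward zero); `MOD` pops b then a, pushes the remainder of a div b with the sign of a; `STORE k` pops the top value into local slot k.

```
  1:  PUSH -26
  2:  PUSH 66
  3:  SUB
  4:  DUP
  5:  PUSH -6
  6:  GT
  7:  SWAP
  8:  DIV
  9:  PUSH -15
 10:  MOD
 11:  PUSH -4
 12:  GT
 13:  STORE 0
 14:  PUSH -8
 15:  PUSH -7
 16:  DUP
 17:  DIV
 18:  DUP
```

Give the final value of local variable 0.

1

PUSH -26 -> [-26]
PUSH 66  -> [-26, 66]
SUB      -> [-92]
DUP      -> [-92, -92]
PUSH -6  -> [-92, -92, -6]
GT       -> [-92, 0]
SWAP     -> [0, -92]
DIV      -> [0]
PUSH -15 -> [0, -15]
MOD      -> [0]
PUSH -4  -> [0, -4]
GT       -> [1]
STORE 0  -> []
PUSH -8  -> [-8]
PUSH -7  -> [-8, -7]
DUP      -> [-8, -7, -7]
DIV      -> [-8, 1]
DUP      -> [-8, 1, 1]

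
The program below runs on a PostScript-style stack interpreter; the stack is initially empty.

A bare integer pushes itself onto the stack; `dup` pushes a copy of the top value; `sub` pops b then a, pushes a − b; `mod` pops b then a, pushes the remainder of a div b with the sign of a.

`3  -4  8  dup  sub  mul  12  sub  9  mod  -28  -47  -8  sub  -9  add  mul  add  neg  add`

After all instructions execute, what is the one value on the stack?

-1338

3   : [3]
-4  : [3, -4]
8   : [3, -4, 8]
dup : [3, -4, 8, 8]
sub : [3, -4, 0]
mul : [3, 0]
12  : [3, 0, 12]
sub : [3, -12]
9   : [3, -12, 9]
mod : [3, -3]
-28 : [3, -3, -28]
-47 : [3, -3, -28, -47]
-8  : [3, -3, -28, -47, -8]
sub : [3, -3, -28, -39]
-9  : [3, -3, -28, -39, -9]
add : [3, -3, -28, -48]
mul : [3, -3, 1344]
add : [3, 1341]
neg : [3, -1341]
add : [-1338]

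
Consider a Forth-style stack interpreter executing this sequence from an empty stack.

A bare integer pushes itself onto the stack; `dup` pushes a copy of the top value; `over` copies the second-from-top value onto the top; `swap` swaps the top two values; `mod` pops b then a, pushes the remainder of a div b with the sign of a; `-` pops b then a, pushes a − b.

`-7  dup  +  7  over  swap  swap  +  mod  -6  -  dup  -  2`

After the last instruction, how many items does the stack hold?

2

-7    [-7]
dup   [-7, -7]
+     [-14]
7     [-14, 7]
over  [-14, 7, -14]
swap  [-14, -14, 7]
swap  [-14, 7, -14]
+     [-14, -7]
mod   [0]
-6    [0, -6]
-     [6]
dup   [6, 6]
-     [0]
2     [0, 2]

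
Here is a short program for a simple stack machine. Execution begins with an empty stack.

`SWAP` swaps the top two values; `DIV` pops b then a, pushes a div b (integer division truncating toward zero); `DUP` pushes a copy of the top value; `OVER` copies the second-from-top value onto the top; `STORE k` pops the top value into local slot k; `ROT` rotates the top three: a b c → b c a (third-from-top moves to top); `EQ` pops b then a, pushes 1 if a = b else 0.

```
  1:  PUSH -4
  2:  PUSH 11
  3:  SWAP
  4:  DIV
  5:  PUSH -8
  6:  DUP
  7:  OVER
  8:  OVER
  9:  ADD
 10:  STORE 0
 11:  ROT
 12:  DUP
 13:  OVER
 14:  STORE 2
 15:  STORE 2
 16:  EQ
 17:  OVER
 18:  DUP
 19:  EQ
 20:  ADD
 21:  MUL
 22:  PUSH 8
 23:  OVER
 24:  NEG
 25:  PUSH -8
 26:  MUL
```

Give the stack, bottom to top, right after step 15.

PUSH -4  [-4]
PUSH 11  [-4, 11]
SWAP     [11, -4]
DIV      [-2]
PUSH -8  [-2, -8]
DUP      [-2, -8, -8]
OVER     [-2, -8, -8, -8]
OVER     [-2, -8, -8, -8, -8]
ADD      [-2, -8, -8, -16]
STORE 0  [-2, -8, -8]
ROT      [-8, -8, -2]
DUP      [-8, -8, -2, -2]
OVER     [-8, -8, -2, -2, -2]
STORE 2  [-8, -8, -2, -2]
STORE 2  [-8, -8, -2]

[-8, -8, -2]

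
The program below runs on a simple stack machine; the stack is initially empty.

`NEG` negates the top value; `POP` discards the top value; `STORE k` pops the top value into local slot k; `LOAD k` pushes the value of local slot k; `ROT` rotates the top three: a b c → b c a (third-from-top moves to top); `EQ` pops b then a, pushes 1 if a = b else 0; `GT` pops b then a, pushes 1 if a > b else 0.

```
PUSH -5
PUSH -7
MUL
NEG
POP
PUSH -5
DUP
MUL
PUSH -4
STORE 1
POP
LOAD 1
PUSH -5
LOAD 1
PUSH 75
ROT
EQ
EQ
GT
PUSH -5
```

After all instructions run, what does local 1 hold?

PUSH -5  [-5]
PUSH -7  [-5, -7]
MUL      [35]
NEG      [-35]
POP      []
PUSH -5  [-5]
DUP      [-5, -5]
MUL      [25]
PUSH -4  [25, -4]
STORE 1  [25]
POP      []
LOAD 1   [-4]
PUSH -5  [-4, -5]
LOAD 1   [-4, -5, -4]
PUSH 75  [-4, -5, -4, 75]
ROT      [-4, -4, 75, -5]
EQ       [-4, -4, 0]
EQ       [-4, 0]
GT       [0]
PUSH -5  [0, -5]

-4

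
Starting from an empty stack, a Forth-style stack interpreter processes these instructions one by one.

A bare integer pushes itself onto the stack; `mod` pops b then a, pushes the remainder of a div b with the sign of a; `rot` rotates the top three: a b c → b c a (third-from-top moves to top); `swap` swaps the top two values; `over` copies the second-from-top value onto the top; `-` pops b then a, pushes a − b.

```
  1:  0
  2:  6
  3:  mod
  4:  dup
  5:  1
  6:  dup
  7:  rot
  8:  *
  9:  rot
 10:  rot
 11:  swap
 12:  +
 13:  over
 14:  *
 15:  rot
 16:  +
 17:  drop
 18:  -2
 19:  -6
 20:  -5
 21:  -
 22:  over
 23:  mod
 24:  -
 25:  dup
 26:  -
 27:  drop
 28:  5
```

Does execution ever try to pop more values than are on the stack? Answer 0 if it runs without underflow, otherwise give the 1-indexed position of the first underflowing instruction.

15

0    → [0]
6    → [0, 6]
mod  → [0]
dup  → [0, 0]
1    → [0, 0, 1]
dup  → [0, 0, 1, 1]
rot  → [0, 1, 1, 0]
*    → [0, 1, 0]
rot  → [1, 0, 0]
rot  → [0, 0, 1]
swap → [0, 1, 0]
+    → [0, 1]
over → [0, 1, 0]
*    → [0, 0]
rot  — needs 3 operands, stack has 2 → underflow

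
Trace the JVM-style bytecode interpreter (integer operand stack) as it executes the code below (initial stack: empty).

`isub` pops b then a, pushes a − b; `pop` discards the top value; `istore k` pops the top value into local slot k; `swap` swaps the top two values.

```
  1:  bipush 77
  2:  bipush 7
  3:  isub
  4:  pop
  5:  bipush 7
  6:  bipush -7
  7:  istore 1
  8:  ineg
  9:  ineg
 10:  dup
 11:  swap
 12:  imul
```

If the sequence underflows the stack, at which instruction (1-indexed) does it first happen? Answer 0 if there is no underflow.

0

bipush 77  77
bipush 7   77 7
isub       70
pop        (empty)
bipush 7   7
bipush -7  7 -7
istore 1   7
ineg       -7
ineg       7
dup        7 7
swap       7 7
imul       49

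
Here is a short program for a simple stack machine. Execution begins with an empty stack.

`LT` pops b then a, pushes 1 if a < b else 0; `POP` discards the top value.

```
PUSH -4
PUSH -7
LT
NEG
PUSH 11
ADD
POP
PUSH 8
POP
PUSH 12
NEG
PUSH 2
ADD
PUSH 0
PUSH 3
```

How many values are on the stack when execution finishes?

PUSH -4 → [-4]
PUSH -7 → [-4, -7]
LT      → [0]
NEG     → [0]
PUSH 11 → [0, 11]
ADD     → [11]
POP     → []
PUSH 8  → [8]
POP     → []
PUSH 12 → [12]
NEG     → [-12]
PUSH 2  → [-12, 2]
ADD     → [-10]
PUSH 0  → [-10, 0]
PUSH 3  → [-10, 0, 3]

3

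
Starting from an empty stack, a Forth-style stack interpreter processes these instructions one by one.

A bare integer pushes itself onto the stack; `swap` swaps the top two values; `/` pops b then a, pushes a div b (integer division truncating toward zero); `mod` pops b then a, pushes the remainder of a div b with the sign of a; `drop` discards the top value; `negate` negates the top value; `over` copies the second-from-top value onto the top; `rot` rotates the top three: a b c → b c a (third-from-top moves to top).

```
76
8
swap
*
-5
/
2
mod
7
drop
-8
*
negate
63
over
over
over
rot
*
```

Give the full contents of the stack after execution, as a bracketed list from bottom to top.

76     : 76
8      : 76 8
swap   : 8 76
*      : 608
-5     : 608 -5
/      : -121
2      : -121 2
mod    : -1
7      : -1 7
drop   : -1
-8     : -1 -8
*      : 8
negate : -8
63     : -8 63
over   : -8 63 -8
over   : -8 63 -8 63
over   : -8 63 -8 63 -8
rot    : -8 63 63 -8 -8
*      : -8 63 63 64

[-8, 63, 63, 64]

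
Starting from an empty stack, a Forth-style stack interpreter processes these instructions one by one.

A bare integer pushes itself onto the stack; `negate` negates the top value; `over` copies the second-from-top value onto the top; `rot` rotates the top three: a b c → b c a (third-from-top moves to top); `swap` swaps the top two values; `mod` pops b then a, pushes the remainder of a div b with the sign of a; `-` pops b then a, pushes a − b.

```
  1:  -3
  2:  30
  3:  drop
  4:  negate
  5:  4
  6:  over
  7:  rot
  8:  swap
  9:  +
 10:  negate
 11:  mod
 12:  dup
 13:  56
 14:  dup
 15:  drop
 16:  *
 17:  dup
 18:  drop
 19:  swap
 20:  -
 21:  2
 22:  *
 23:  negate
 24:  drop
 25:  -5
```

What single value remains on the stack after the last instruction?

-5

-3     → -3
30     → -3 30
drop   → -3
negate → 3
4      → 3 4
over   → 3 4 3
rot    → 4 3 3
swap   → 4 3 3
+      → 4 6
negate → 4 -6
mod    → 4
dup    → 4 4
56     → 4 4 56
dup    → 4 4 56 56
drop   → 4 4 56
*      → 4 224
dup    → 4 224 224
drop   → 4 224
swap   → 224 4
-      → 220
2      → 220 2
*      → 440
negate → -440
drop   → (empty)
-5     → -5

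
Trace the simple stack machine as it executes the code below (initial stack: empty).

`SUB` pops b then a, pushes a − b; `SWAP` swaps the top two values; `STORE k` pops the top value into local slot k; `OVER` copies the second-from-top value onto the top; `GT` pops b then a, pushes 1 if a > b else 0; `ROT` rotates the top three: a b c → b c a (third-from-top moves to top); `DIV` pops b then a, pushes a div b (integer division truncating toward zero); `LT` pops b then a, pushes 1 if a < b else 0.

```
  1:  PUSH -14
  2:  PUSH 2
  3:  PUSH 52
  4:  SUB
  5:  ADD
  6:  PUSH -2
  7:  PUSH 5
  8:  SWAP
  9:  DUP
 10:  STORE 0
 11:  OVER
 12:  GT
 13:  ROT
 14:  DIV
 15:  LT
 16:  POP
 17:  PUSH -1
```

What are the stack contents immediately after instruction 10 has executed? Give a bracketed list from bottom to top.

PUSH -14 → [-14]
PUSH 2   → [-14, 2]
PUSH 52  → [-14, 2, 52]
SUB      → [-14, -50]
ADD      → [-64]
PUSH -2  → [-64, -2]
PUSH 5   → [-64, -2, 5]
SWAP     → [-64, 5, -2]
DUP      → [-64, 5, -2, -2]
STORE 0  → [-64, 5, -2]

[-64, 5, -2]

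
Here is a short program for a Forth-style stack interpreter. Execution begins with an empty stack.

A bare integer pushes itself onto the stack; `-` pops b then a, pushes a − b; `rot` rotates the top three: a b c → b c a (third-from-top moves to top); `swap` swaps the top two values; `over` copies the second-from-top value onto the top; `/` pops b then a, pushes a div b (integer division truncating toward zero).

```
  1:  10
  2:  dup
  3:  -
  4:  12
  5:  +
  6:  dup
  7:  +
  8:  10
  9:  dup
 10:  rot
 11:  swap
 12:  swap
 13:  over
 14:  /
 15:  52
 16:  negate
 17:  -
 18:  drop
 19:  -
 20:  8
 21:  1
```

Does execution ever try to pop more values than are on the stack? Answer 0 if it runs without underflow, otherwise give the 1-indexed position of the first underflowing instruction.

0

10     → [10]
dup    → [10, 10]
-      → [0]
12     → [0, 12]
+      → [12]
dup    → [12, 12]
+      → [24]
10     → [24, 10]
dup    → [24, 10, 10]
rot    → [10, 10, 24]
swap   → [10, 24, 10]
swap   → [10, 10, 24]
over   → [10, 10, 24, 10]
/      → [10, 10, 2]
52     → [10, 10, 2, 52]
negate → [10, 10, 2, -52]
-      → [10, 10, 54]
drop   → [10, 10]
-      → [0]
8      → [0, 8]
1      → [0, 8, 1]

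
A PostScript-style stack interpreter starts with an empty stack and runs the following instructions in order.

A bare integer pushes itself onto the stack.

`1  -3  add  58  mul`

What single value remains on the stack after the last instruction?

-116

1   : [1]
-3  : [1, -3]
add : [-2]
58  : [-2, 58]
mul : [-116]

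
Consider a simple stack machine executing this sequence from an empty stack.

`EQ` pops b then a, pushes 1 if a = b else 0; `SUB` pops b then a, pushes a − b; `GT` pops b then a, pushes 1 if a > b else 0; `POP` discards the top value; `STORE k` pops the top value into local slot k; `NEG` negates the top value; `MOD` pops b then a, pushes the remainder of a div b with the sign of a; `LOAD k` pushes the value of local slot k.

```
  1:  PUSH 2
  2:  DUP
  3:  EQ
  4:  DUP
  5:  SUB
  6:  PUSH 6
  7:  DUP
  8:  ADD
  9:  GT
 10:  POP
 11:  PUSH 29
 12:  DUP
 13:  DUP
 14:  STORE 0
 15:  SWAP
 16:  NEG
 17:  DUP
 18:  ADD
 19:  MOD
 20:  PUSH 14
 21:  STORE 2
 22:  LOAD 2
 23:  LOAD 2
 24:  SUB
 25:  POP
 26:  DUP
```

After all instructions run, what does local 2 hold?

14

PUSH 2  → 2
DUP     → 2 2
EQ      → 1
DUP     → 1 1
SUB     → 0
PUSH 6  → 0 6
DUP     → 0 6 6
ADD     → 0 12
GT      → 0
POP     → (empty)
PUSH 29 → 29
DUP     → 29 29
DUP     → 29 29 29
STORE 0 → 29 29
SWAP    → 29 29
NEG     → 29 -29
DUP     → 29 -29 -29
ADD     → 29 -58
MOD     → 29
PUSH 14 → 29 14
STORE 2 → 29
LOAD 2  → 29 14
LOAD 2  → 29 14 14
SUB     → 29 0
POP     → 29
DUP     → 29 29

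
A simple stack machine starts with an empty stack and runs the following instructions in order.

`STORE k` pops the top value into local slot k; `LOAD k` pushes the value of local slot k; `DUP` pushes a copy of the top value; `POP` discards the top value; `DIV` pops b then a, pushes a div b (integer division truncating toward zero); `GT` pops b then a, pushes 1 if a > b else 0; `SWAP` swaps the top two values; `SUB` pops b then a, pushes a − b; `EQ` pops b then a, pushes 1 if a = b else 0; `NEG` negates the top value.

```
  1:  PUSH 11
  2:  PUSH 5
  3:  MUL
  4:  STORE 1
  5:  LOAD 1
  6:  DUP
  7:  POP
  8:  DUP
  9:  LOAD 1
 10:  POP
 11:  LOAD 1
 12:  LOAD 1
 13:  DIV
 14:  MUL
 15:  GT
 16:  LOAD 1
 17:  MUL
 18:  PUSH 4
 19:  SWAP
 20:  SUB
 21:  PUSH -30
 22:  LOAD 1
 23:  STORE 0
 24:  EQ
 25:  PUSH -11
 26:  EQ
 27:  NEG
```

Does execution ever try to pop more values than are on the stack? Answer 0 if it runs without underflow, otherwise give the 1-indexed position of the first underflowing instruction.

0

PUSH 11   [11]
PUSH 5    [11, 5]
MUL       [55]
STORE 1   []
LOAD 1    [55]
DUP       [55, 55]
POP       [55]
DUP       [55, 55]
LOAD 1    [55, 55, 55]
POP       [55, 55]
LOAD 1    [55, 55, 55]
LOAD 1    [55, 55, 55, 55]
DIV       [55, 55, 1]
MUL       [55, 55]
GT        [0]
LOAD 1    [0, 55]
MUL       [0]
PUSH 4    [0, 4]
SWAP      [4, 0]
SUB       [4]
PUSH -30  [4, -30]
LOAD 1    [4, -30, 55]
STORE 0   [4, -30]
EQ        [0]
PUSH -11  [0, -11]
EQ        [0]
NEG       [0]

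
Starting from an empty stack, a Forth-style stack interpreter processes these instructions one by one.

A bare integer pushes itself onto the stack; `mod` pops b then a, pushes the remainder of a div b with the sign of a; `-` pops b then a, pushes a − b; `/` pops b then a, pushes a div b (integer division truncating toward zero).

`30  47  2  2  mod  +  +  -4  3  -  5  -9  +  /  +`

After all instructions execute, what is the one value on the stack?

78

30  : 30
47  : 30 47
2   : 30 47 2
2   : 30 47 2 2
mod : 30 47 0
+   : 30 47
+   : 77
-4  : 77 -4
3   : 77 -4 3
-   : 77 -7
5   : 77 -7 5
-9  : 77 -7 5 -9
+   : 77 -7 -4
/   : 77 1
+   : 78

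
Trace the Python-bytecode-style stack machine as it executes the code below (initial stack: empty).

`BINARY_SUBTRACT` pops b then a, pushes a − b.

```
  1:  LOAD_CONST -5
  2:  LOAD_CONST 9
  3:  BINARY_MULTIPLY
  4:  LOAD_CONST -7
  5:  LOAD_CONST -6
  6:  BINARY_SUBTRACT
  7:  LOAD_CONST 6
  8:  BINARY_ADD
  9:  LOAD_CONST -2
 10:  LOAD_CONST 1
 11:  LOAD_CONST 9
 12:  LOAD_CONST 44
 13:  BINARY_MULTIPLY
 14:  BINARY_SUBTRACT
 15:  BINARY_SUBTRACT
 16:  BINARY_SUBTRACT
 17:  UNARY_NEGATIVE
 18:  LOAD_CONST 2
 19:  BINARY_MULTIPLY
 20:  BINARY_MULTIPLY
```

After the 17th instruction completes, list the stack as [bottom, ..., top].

[-45, 388]

LOAD_CONST -5   -> [-5]
LOAD_CONST 9    -> [-5, 9]
BINARY_MULTIPLY -> [-45]
LOAD_CONST -7   -> [-45, -7]
LOAD_CONST -6   -> [-45, -7, -6]
BINARY_SUBTRACT -> [-45, -1]
LOAD_CONST 6    -> [-45, -1, 6]
BINARY_ADD      -> [-45, 5]
LOAD_CONST -2   -> [-45, 5, -2]
LOAD_CONST 1    -> [-45, 5, -2, 1]
LOAD_CONST 9    -> [-45, 5, -2, 1, 9]
LOAD_CONST 44   -> [-45, 5, -2, 1, 9, 44]
BINARY_MULTIPLY -> [-45, 5, -2, 1, 396]
BINARY_SUBTRACT -> [-45, 5, -2, -395]
BINARY_SUBTRACT -> [-45, 5, 393]
BINARY_SUBTRACT -> [-45, -388]
UNARY_NEGATIVE  -> [-45, 388]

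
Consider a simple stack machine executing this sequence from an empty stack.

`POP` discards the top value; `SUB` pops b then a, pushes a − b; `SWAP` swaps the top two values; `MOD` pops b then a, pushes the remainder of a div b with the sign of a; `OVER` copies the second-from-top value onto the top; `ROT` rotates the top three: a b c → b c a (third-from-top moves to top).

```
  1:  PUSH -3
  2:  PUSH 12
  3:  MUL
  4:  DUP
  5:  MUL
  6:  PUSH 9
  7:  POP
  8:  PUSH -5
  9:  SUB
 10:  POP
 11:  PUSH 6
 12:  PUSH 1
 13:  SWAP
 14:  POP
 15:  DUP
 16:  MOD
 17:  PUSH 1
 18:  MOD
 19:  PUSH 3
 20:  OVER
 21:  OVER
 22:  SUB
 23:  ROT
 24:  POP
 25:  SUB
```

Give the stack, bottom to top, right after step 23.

PUSH -3 → -3
PUSH 12 → -3 12
MUL     → -36
DUP     → -36 -36
MUL     → 1296
PUSH 9  → 1296 9
POP     → 1296
PUSH -5 → 1296 -5
SUB     → 1301
POP     → (empty)
PUSH 6  → 6
PUSH 1  → 6 1
SWAP    → 1 6
POP     → 1
DUP     → 1 1
MOD     → 0
PUSH 1  → 0 1
MOD     → 0
PUSH 3  → 0 3
OVER    → 0 3 0
OVER    → 0 3 0 3
SUB     → 0 3 -3
ROT     → 3 -3 0

[3, -3, 0]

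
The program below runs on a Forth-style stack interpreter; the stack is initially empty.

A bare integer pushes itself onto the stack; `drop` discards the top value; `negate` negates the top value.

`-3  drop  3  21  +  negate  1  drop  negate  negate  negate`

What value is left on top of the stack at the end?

24

-3      [-3]
drop    []
3       [3]
21      [3, 21]
+       [24]
negate  [-24]
1       [-24, 1]
drop    [-24]
negate  [24]
negate  [-24]
negate  [24]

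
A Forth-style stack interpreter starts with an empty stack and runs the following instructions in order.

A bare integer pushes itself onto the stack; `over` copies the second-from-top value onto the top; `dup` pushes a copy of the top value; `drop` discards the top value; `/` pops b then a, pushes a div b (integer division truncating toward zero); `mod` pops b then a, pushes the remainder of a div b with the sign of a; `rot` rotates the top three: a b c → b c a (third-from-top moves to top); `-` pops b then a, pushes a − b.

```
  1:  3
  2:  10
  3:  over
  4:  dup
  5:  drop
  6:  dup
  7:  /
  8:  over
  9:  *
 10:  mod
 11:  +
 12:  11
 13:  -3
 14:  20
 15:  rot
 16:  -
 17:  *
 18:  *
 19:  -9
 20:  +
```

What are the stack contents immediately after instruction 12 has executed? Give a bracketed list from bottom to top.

[3, 11]

3    -> 3
10   -> 3 10
over -> 3 10 3
dup  -> 3 10 3 3
drop -> 3 10 3
dup  -> 3 10 3 3
/    -> 3 10 1
over -> 3 10 1 10
*    -> 3 10 10
mod  -> 3 0
+    -> 3
11   -> 3 11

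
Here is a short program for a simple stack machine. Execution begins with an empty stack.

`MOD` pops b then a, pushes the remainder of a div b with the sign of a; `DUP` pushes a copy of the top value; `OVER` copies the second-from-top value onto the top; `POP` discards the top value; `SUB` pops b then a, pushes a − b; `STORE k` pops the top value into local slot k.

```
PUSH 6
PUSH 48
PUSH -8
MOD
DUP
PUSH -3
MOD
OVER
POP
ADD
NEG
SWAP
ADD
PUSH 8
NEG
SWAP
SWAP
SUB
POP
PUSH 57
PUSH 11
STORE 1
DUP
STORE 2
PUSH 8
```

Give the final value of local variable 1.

PUSH 6   6
PUSH 48  6 48
PUSH -8  6 48 -8
MOD      6 0
DUP      6 0 0
PUSH -3  6 0 0 -3
MOD      6 0 0
OVER     6 0 0 0
POP      6 0 0
ADD      6 0
NEG      6 0
SWAP     0 6
ADD      6
PUSH 8   6 8
NEG      6 -8
SWAP     -8 6
SWAP     6 -8
SUB      14
POP      (empty)
PUSH 57  57
PUSH 11  57 11
STORE 1  57
DUP      57 57
STORE 2  57
PUSH 8   57 8

11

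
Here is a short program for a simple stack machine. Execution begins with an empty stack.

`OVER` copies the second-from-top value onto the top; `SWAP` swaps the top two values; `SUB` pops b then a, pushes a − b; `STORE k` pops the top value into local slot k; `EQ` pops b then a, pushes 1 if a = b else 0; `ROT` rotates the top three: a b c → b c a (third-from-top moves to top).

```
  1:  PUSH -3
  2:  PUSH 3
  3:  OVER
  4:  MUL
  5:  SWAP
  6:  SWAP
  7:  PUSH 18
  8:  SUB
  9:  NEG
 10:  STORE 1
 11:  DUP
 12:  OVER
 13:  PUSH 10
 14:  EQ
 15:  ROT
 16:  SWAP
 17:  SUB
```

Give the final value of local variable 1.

27

PUSH -3 → [-3]
PUSH 3  → [-3, 3]
OVER    → [-3, 3, -3]
MUL     → [-3, -9]
SWAP    → [-9, -3]
SWAP    → [-3, -9]
PUSH 18 → [-3, -9, 18]
SUB     → [-3, -27]
NEG     → [-3, 27]
STORE 1 → [-3]
DUP     → [-3, -3]
OVER    → [-3, -3, -3]
PUSH 10 → [-3, -3, -3, 10]
EQ      → [-3, -3, 0]
ROT     → [-3, 0, -3]
SWAP    → [-3, -3, 0]
SUB     → [-3, -3]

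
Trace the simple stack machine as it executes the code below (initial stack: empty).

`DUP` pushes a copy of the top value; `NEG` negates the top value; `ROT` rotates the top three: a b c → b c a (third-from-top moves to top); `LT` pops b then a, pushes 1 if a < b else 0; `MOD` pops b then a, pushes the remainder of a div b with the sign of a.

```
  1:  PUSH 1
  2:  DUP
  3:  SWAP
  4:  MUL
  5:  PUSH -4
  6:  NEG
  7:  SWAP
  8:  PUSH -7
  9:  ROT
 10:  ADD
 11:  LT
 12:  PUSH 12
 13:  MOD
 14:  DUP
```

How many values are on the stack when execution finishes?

PUSH 1  : 1
DUP     : 1 1
SWAP    : 1 1
MUL     : 1
PUSH -4 : 1 -4
NEG     : 1 4
SWAP    : 4 1
PUSH -7 : 4 1 -7
ROT     : 1 -7 4
ADD     : 1 -3
LT      : 0
PUSH 12 : 0 12
MOD     : 0
DUP     : 0 0

2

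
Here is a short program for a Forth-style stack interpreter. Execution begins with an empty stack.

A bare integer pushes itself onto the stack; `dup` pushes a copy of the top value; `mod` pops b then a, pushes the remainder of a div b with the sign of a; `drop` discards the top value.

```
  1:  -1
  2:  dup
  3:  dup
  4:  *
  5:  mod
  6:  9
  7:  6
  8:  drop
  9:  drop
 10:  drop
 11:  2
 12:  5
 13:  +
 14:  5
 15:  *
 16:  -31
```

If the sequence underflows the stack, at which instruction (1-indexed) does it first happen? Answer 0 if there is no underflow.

0

-1   -> -1
dup  -> -1 -1
dup  -> -1 -1 -1
*    -> -1 1
mod  -> 0
9    -> 0 9
6    -> 0 9 6
drop -> 0 9
drop -> 0
drop -> (empty)
2    -> 2
5    -> 2 5
+    -> 7
5    -> 7 5
*    -> 35
-31  -> 35 -31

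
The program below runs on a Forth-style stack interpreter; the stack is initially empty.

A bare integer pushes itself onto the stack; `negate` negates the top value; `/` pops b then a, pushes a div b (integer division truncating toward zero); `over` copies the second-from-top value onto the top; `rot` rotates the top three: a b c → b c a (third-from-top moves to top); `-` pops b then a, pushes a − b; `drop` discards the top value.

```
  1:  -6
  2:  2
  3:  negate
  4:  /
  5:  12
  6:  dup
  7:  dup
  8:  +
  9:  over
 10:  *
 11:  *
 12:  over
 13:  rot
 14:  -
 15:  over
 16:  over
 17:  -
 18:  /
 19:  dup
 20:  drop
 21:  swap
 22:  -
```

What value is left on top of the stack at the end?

-3456

-6     -> -6
2      -> -6 2
negate -> -6 -2
/      -> 3
12     -> 3 12
dup    -> 3 12 12
dup    -> 3 12 12 12
+      -> 3 12 24
over   -> 3 12 24 12
*      -> 3 12 288
*      -> 3 3456
over   -> 3 3456 3
rot    -> 3456 3 3
-      -> 3456 0
over   -> 3456 0 3456
over   -> 3456 0 3456 0
-      -> 3456 0 3456
/      -> 3456 0
dup    -> 3456 0 0
drop   -> 3456 0
swap   -> 0 3456
-      -> -3456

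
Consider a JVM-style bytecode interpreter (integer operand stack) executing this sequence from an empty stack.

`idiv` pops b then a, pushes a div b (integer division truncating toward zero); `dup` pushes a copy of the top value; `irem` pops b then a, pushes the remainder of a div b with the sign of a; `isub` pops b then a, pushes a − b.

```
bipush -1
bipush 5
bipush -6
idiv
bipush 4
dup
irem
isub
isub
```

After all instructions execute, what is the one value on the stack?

bipush -1 -> -1
bipush 5  -> -1 5
bipush -6 -> -1 5 -6
idiv      -> -1 0
bipush 4  -> -1 0 4
dup       -> -1 0 4 4
irem      -> -1 0 0
isub      -> -1 0
isub      -> -1

-1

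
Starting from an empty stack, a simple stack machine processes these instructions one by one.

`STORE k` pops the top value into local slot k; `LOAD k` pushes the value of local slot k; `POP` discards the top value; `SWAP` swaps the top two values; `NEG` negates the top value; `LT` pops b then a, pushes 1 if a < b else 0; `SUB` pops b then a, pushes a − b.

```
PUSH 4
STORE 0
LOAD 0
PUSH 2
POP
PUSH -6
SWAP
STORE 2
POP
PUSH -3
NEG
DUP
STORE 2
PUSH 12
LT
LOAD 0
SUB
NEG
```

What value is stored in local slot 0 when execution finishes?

4

PUSH 4  → [4]
STORE 0 → []
LOAD 0  → [4]
PUSH 2  → [4, 2]
POP     → [4]
PUSH -6 → [4, -6]
SWAP    → [-6, 4]
STORE 2 → [-6]
POP     → []
PUSH -3 → [-3]
NEG     → [3]
DUP     → [3, 3]
STORE 2 → [3]
PUSH 12 → [3, 12]
LT      → [1]
LOAD 0  → [1, 4]
SUB     → [-3]
NEG     → [3]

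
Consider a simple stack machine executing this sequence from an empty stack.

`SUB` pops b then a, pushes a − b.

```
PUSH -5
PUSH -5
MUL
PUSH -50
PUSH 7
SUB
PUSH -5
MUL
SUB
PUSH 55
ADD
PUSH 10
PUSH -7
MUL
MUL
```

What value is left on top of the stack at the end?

14350

PUSH -5  : -5
PUSH -5  : -5 -5
MUL      : 25
PUSH -50 : 25 -50
PUSH 7   : 25 -50 7
SUB      : 25 -57
PUSH -5  : 25 -57 -5
MUL      : 25 285
SUB      : -260
PUSH 55  : -260 55
ADD      : -205
PUSH 10  : -205 10
PUSH -7  : -205 10 -7
MUL      : -205 -70
MUL      : 14350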